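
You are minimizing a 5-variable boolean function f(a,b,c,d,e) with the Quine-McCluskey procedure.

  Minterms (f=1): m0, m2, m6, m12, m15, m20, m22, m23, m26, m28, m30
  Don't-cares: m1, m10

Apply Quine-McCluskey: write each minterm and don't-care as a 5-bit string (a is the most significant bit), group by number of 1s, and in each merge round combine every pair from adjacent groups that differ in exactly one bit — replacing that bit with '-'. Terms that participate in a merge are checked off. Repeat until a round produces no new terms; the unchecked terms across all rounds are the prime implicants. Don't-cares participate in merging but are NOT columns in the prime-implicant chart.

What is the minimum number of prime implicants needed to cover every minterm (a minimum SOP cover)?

[col 0] 00000*, 00001*, 00010*, 00110*, 01010*, 01100*, 01111, 10100*, 10110*, 10111*, 11010*, 11100*, 11110*
[col 1] -0110, -1010, -1100, 0-010, 00-10, 000-0, 0000-, 1-100*, 1-110*, 101-0*, 1011-, 11-10, 111-0*
[col 2] 1-1-0
Prime implicants: -0110, -1010, -1100, 0-010, 00-10, 000-0, 0000-, 01111, 1-1-0, 1011-, 11-10
PI chart (minterm → PIs covering it):
  0 | 000-0,0000-
  2 | 0-010,00-10,000-0
  6 | -0110,00-10
  12 | -1100  (sole → essential)
  15 | 01111  (sole → essential)
  20 | 1-1-0  (sole → essential)
  22 | -0110,1-1-0,1011-
  23 | 1011-  (sole → essential)
  26 | -1010,11-10
  28 | -1100,1-1-0
  30 | 1-1-0,11-10
Essential prime implicants: -1100, 01111, 1-1-0, 1011-
Petrick residual → -0110, -1010, 000-0
Minimum SOP uses 7 PIs: b'cde' + bc'de' + bcd'e' + a'b'c'e' + a'bcde + ace' + ab'cd

7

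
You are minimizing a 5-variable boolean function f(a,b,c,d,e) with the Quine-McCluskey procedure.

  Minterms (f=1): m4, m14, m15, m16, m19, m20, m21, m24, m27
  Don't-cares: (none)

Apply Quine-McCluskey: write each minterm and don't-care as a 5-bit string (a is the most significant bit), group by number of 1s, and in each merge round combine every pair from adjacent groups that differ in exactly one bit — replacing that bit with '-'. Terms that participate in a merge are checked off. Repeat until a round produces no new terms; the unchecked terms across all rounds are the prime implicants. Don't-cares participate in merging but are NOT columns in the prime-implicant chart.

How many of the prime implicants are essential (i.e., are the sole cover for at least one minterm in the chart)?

5

Round 0: 00100✓ 01110✓ 01111✓ 10000✓ 10011✓ 10100✓ 10101✓ 11000✓ 11011✓
Round 1: -0100 0111- 1-000 1-011 10-00 1010-
PIs = {-0100, 0111-, 1-000, 1-011, 10-00, 1010-}
Coverage chart:
  m4: -0100 ←essential
  m14: 0111- ←essential
  m15: 0111- ←essential
  m16: 1-000,10-00
  m19: 1-011 ←essential
  m20: -0100,10-00,1010-
  m21: 1010- ←essential
  m24: 1-000 ←essential
  m27: 1-011 ←essential
Essential: -0100, 0111-, 1-000, 1-011, 1010-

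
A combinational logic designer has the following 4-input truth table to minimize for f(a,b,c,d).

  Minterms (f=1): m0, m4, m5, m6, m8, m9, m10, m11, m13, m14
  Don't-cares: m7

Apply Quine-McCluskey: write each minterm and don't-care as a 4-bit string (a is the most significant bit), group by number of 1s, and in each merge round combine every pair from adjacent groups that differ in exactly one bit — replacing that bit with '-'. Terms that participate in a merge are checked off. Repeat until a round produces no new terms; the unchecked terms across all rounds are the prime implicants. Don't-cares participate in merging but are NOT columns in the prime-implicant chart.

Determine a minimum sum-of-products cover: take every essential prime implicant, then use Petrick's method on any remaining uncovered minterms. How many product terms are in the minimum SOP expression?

4

[col 0] 0000*, 0100*, 0101*, 0110*, 0111*, 1000*, 1001*, 1010*, 1011*, 1101*, 1110*
[col 1] -000, -101, -110, 0-00, 01-0*, 01-1*, 010-*, 011-*, 1-01, 1-10, 10-0*, 10-1*, 100-*, 101-*
[col 2] 01--, 10--
Prime implicants: -000, -101, -110, 0-00, 01--, 1-01, 1-10, 10--
PI chart (minterm → PIs covering it):
  0 | -000,0-00
  4 | 0-00,01--
  5 | -101,01--
  6 | -110,01--
  8 | -000,10--
  9 | 1-01,10--
  10 | 1-10,10--
  11 | 10--  (sole → essential)
  13 | -101,1-01
  14 | -110,1-10
Essential prime implicants: 10--
Petrick residual → -101, -110, 0-00
Minimum SOP uses 4 PIs: bc'd + bcd' + a'c'd' + ab'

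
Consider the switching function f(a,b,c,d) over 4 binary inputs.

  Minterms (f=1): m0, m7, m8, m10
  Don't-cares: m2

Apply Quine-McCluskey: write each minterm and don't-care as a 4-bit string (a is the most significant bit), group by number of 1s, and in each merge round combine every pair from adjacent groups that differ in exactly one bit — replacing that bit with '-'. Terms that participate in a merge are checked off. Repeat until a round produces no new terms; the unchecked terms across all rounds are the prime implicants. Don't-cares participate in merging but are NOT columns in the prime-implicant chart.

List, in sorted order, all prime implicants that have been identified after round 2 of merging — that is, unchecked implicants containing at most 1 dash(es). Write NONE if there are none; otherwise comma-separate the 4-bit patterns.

0111

Round 0: 0000✓ 0010✓ 0111 1000✓ 1010✓
Round 1: -000✓ -010✓ 00-0✓ 10-0✓
Round 2: -0-0
PIs = {-0-0, 0111}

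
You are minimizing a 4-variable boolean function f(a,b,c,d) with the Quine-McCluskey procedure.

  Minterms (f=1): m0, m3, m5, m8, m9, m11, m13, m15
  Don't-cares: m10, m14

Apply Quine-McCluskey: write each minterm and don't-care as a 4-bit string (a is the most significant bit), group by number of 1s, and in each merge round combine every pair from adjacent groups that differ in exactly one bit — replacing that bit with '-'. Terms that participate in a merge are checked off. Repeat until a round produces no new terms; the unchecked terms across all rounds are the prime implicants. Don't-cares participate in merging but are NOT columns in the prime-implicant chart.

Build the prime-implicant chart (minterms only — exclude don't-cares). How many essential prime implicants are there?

size-2^0 implicants → 0000(✓)  0011(✓)  0101(✓)  1000(✓)  1001(✓)  1010(✓)  1011(✓)  1101(✓)  1110(✓)  1111(✓)
size-2^1 implicants → -000  -011  -101  1-01(✓)  1-10(✓)  1-11(✓)  10-0(✓)  10-1(✓)  100-(✓)  101-(✓)  11-1(✓)  111-(✓)
size-2^2 implicants → 1--1  1-1-  10--
Unchecked terms (primes): -000, -011, -101, 1--1, 1-1-, 10--
Minterm coverage:
  m0 ⊆ -000 [E]
  m3 ⊆ -011 [E]
  m5 ⊆ -101 [E]
  m8 ⊆ -000,10--
  m9 ⊆ 1--1,10--
  m11 ⊆ -011,1--1,1-1-,10--
  m13 ⊆ -101,1--1
  m15 ⊆ 1--1,1-1-
E = {-000, -011, -101}

3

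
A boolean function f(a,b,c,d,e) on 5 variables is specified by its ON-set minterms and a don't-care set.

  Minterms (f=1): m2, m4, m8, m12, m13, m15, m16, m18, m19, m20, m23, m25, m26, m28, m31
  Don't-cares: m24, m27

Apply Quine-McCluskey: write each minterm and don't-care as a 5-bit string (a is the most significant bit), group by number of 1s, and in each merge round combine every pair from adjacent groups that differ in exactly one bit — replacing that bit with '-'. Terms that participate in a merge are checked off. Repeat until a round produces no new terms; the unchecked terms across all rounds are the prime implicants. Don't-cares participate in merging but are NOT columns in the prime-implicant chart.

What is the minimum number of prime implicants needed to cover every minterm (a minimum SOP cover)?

7

[col 0] 00010*, 00100*, 01000*, 01100*, 01101*, 01111*, 10000*, 10010*, 10011*, 10100*, 10111*, 11000*, 11001*, 11010*, 11011*, 11100*, 11111*
[col 1] -0010, -0100*, -1000*, -1100*, -1111, 0-100*, 01-00*, 011-1, 0110-, 1-000*, 1-010*, 1-011*, 1-100*, 1-111*, 10-00*, 10-11*, 100-0*, 1001-*, 11-00*, 11-11*, 110-0*, 110-1*, 1100-*, 1101-*
[col 2] --100, -1-00, 1--00, 1--11, 1-0-0, 1-01-, 110--
Prime implicants: --100, -0010, -1-00, -1111, 011-1, 0110-, 1--00, 1--11, 1-0-0, 1-01-, 110--
PI chart (minterm → PIs covering it):
  2 | -0010  (sole → essential)
  4 | --100  (sole → essential)
  8 | -1-00  (sole → essential)
  12 | --100,-1-00,0110-
  13 | 011-1,0110-
  15 | -1111,011-1
  16 | 1--00,1-0-0
  18 | -0010,1-0-0,1-01-
  19 | 1--11,1-01-
  20 | --100,1--00
  23 | 1--11  (sole → essential)
  25 | 110--  (sole → essential)
  26 | 1-0-0,1-01-,110--
  28 | --100,-1-00,1--00
  31 | -1111,1--11
Essential prime implicants: --100, -0010, -1-00, 1--11, 110--
Petrick residual → 011-1, 1--00
Minimum SOP uses 7 PIs: cd'e' + b'c'de' + bd'e' + a'bce + ad'e' + ade + abc'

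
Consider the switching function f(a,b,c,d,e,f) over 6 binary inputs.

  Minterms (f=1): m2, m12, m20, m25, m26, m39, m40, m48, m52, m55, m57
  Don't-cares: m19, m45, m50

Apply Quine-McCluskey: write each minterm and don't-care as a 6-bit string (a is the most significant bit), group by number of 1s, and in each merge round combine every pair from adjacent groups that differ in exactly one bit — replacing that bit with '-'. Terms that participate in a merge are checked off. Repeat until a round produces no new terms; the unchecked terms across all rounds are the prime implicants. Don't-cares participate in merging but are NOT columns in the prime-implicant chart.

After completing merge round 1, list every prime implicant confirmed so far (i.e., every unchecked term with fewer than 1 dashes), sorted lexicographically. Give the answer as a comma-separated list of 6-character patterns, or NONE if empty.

000010, 001100, 010011, 011010, 101000, 101101

Round 0: 000010 001100 010011 010100✓ 011001✓ 011010 100111✓ 101000 101101 110000✓ 110010✓ 110100✓ 110111✓ 111001✓
Round 1: -10100 -11001 1-0111 110-00 1100-0
PIs = {-10100, -11001, 000010, 001100, 010011, 011010, 1-0111, 101000, 101101, 110-00, 1100-0}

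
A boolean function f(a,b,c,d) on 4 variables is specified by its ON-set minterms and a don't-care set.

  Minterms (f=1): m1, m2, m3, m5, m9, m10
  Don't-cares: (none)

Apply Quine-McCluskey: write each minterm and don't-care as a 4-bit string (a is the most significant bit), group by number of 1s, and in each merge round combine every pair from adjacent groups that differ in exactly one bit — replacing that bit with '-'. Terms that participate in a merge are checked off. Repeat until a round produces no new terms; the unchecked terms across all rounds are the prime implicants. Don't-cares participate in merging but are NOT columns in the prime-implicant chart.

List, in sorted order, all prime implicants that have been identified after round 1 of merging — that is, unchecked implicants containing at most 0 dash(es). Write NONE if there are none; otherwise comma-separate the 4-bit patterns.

size-2^0 implicants → 0001(✓)  0010(✓)  0011(✓)  0101(✓)  1001(✓)  1010(✓)
size-2^1 implicants → -001  -010  0-01  00-1  001-
Unchecked terms (primes): -001, -010, 0-01, 00-1, 001-

NONE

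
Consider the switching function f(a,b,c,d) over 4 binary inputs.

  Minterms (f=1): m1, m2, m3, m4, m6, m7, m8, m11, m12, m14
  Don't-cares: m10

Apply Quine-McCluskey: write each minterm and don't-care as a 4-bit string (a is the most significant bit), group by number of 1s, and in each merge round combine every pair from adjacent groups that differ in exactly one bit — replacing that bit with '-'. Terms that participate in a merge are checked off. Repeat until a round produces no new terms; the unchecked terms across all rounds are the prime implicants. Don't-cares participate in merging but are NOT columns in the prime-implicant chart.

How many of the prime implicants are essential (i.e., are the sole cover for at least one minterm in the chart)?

5

size-2^0 implicants → 0001(✓)  0010(✓)  0011(✓)  0100(✓)  0110(✓)  0111(✓)  1000(✓)  1010(✓)  1011(✓)  1100(✓)  1110(✓)
size-2^1 implicants → -010(✓)  -011(✓)  -100(✓)  -110(✓)  0-10(✓)  0-11(✓)  00-1  001-(✓)  01-0(✓)  011-(✓)  1-00(✓)  1-10(✓)  10-0(✓)  101-(✓)  11-0(✓)
size-2^2 implicants → --10  -01-  -1-0  0-1-  1--0
Unchecked terms (primes): --10, -01-, -1-0, 0-1-, 00-1, 1--0
Minterm coverage:
  m1 ⊆ 00-1 [E]
  m2 ⊆ --10,-01-,0-1-
  m3 ⊆ -01-,0-1-,00-1
  m4 ⊆ -1-0 [E]
  m6 ⊆ --10,-1-0,0-1-
  m7 ⊆ 0-1- [E]
  m8 ⊆ 1--0 [E]
  m11 ⊆ -01- [E]
  m12 ⊆ -1-0,1--0
  m14 ⊆ --10,-1-0,1--0
E = {-01-, -1-0, 0-1-, 00-1, 1--0}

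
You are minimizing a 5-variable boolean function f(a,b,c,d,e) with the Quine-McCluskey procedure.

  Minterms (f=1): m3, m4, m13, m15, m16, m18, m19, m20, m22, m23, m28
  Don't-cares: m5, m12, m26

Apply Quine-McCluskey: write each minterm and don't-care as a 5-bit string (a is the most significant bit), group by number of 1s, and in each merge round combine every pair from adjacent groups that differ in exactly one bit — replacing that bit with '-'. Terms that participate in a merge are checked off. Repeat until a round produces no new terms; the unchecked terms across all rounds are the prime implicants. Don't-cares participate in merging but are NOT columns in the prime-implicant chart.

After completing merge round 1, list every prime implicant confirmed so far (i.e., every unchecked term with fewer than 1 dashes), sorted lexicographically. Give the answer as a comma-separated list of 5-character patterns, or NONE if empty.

[col 0] 00011*, 00100*, 00101*, 01100*, 01101*, 01111*, 10000*, 10010*, 10011*, 10100*, 10110*, 10111*, 11010*, 11100*
[col 1] -0011, -0100*, -1100*, 0-100*, 0-101*, 0010-*, 011-1, 0110-*, 1-010, 1-100*, 10-00*, 10-10*, 10-11*, 100-0*, 1001-*, 101-0*, 1011-*
[col 2] --100, 0-10-, 10--0, 10-1-
Prime implicants: --100, -0011, 0-10-, 011-1, 1-010, 10--0, 10-1-

NONE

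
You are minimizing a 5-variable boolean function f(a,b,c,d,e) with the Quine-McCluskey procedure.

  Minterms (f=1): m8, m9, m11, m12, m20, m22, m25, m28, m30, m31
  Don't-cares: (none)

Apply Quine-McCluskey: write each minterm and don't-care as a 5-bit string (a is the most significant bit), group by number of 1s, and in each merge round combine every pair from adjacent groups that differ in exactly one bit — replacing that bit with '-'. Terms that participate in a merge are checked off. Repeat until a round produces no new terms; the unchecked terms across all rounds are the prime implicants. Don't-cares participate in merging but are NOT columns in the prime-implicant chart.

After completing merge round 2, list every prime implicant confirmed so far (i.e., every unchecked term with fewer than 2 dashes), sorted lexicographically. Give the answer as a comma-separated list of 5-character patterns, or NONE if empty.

size-2^0 implicants → 01000(✓)  01001(✓)  01011(✓)  01100(✓)  10100(✓)  10110(✓)  11001(✓)  11100(✓)  11110(✓)  11111(✓)
size-2^1 implicants → -1001  -1100  01-00  010-1  0100-  1-100(✓)  1-110(✓)  101-0(✓)  111-0(✓)  1111-
size-2^2 implicants → 1-1-0
Unchecked terms (primes): -1001, -1100, 01-00, 010-1, 0100-, 1-1-0, 1111-

-1001, -1100, 01-00, 010-1, 0100-, 1111-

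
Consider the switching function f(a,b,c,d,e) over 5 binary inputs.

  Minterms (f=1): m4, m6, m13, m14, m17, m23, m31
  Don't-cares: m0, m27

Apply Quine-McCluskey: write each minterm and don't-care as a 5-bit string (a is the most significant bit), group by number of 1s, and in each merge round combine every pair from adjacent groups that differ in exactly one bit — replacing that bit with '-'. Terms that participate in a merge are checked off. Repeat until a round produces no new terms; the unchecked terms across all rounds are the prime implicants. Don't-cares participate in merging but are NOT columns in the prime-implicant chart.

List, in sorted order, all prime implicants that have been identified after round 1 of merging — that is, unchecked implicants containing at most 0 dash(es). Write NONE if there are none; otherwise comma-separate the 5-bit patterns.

01101, 10001

size-2^0 implicants → 00000(✓)  00100(✓)  00110(✓)  01101  01110(✓)  10001  10111(✓)  11011(✓)  11111(✓)
size-2^1 implicants → 0-110  00-00  001-0  1-111  11-11
Unchecked terms (primes): 0-110, 00-00, 001-0, 01101, 1-111, 10001, 11-11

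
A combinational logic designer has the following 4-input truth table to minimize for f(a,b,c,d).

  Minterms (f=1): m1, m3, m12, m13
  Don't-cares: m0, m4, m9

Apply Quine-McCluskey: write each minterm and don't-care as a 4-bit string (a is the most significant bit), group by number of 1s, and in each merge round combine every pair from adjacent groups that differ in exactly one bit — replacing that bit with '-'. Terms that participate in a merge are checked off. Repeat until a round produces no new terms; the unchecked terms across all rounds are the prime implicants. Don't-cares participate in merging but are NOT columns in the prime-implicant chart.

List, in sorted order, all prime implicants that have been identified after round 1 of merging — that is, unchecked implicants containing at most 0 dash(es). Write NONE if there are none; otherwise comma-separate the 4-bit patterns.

[col 0] 0000*, 0001*, 0011*, 0100*, 1001*, 1100*, 1101*
[col 1] -001, -100, 0-00, 00-1, 000-, 1-01, 110-
Prime implicants: -001, -100, 0-00, 00-1, 000-, 1-01, 110-

NONE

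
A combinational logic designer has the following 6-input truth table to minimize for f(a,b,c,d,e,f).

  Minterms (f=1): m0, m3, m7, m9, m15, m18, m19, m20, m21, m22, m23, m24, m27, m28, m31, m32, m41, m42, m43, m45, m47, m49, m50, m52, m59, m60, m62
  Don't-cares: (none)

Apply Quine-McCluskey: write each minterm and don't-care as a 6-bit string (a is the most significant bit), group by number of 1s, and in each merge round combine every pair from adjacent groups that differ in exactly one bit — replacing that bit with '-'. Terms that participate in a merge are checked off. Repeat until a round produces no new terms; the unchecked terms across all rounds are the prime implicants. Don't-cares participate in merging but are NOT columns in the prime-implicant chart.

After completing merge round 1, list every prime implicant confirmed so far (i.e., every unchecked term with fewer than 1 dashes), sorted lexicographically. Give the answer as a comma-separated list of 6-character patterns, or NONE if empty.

110001

Round 0: 000000✓ 000011✓ 000111✓ 001001✓ 001111✓ 010010✓ 010011✓ 010100✓ 010101✓ 010110✓ 010111✓ 011000✓ 011011✓ 011100✓ 011111✓ 100000✓ 101001✓ 101010✓ 101011✓ 101101✓ 101111✓ 110001 110010✓ 110100✓ 111011✓ 111100✓ 111110✓
Round 1: -00000 -01001 -01111 -10010 -10100✓ -11011 -11100✓ 0-0011✓ 0-0111✓ 0-1111✓ 00-111✓ 000-11✓ 01-011✓ 01-100✓ 01-111✓ 010-10✓ 010-11✓ 01001-✓ 0101-0✓ 0101-1✓ 01010-✓ 01011-✓ 011-00 011-11✓ 1-1011 101-01✓ 101-11✓ 1010-1✓ 10101- 1011-1✓ 11-100✓ 1111-0
Round 2: -1-100 0--111 0-0-11 01--11 010-1- 0101-- 101--1
PIs = {-00000, -01001, -01111, -1-100, -10010, -11011, 0--111, 0-0-11, 01--11, 010-1-, 0101--, 011-00, 1-1011, 101--1, 10101-, 110001, 1111-0}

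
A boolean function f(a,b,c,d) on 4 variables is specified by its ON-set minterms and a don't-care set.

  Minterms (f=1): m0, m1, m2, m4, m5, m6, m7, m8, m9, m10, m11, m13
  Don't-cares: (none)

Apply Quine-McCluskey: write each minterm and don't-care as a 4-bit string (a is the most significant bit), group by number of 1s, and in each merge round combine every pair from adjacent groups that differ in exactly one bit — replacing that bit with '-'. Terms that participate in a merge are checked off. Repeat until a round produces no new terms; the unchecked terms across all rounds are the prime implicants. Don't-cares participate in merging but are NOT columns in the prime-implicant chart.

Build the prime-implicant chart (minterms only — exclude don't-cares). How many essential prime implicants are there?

3

size-2^0 implicants → 0000(✓)  0001(✓)  0010(✓)  0100(✓)  0101(✓)  0110(✓)  0111(✓)  1000(✓)  1001(✓)  1010(✓)  1011(✓)  1101(✓)
size-2^1 implicants → -000(✓)  -001(✓)  -010(✓)  -101(✓)  0-00(✓)  0-01(✓)  0-10(✓)  00-0(✓)  000-(✓)  01-0(✓)  01-1(✓)  010-(✓)  011-(✓)  1-01(✓)  10-0(✓)  10-1(✓)  100-(✓)  101-(✓)
size-2^2 implicants → --01  -0-0  -00-  0--0  0-0-  01--  10--
Unchecked terms (primes): --01, -0-0, -00-, 0--0, 0-0-, 01--, 10--
Minterm coverage:
  m0 ⊆ -0-0,-00-,0--0,0-0-
  m1 ⊆ --01,-00-,0-0-
  m2 ⊆ -0-0,0--0
  m4 ⊆ 0--0,0-0-,01--
  m5 ⊆ --01,0-0-,01--
  m6 ⊆ 0--0,01--
  m7 ⊆ 01-- [E]
  m8 ⊆ -0-0,-00-,10--
  m9 ⊆ --01,-00-,10--
  m10 ⊆ -0-0,10--
  m11 ⊆ 10-- [E]
  m13 ⊆ --01 [E]
E = {--01, 01--, 10--}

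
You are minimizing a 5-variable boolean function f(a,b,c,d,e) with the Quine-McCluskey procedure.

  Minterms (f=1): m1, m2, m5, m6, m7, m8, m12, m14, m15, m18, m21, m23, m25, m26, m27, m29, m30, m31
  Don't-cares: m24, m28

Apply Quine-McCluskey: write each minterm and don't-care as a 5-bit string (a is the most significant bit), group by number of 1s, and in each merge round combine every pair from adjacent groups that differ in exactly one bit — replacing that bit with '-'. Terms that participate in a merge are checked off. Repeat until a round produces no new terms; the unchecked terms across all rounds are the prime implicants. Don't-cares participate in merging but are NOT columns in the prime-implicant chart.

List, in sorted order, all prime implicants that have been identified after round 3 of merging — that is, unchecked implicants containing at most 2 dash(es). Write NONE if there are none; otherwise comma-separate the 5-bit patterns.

size-2^0 implicants → 00001(✓)  00010(✓)  00101(✓)  00110(✓)  00111(✓)  01000(✓)  01100(✓)  01110(✓)  01111(✓)  10010(✓)  10101(✓)  10111(✓)  11000(✓)  11001(✓)  11010(✓)  11011(✓)  11100(✓)  11101(✓)  11110(✓)  11111(✓)
size-2^1 implicants → -0010  -0101(✓)  -0111(✓)  -1000(✓)  -1100(✓)  -1110(✓)  -1111(✓)  0-110(✓)  0-111(✓)  00-01  00-10  001-1(✓)  0011-(✓)  01-00(✓)  011-0(✓)  0111-(✓)  1-010  1-101(✓)  1-111(✓)  101-1(✓)  11-00(✓)  11-01(✓)  11-10(✓)  11-11(✓)  110-0(✓)  110-1(✓)  1100-(✓)  1101-(✓)  111-0(✓)  111-1(✓)  1110-(✓)  1111-(✓)
size-2^2 implicants → --111  -01-1  -1-00  -11-0  -111-  0-11-  1-1-1  11--0(✓)  11--1(✓)  11-0-(✓)  11-1-(✓)  110--(✓)  111--(✓)
size-2^3 implicants → 11---
Unchecked terms (primes): --111, -0010, -01-1, -1-00, -11-0, -111-, 0-11-, 00-01, 00-10, 1-010, 1-1-1, 11---

--111, -0010, -01-1, -1-00, -11-0, -111-, 0-11-, 00-01, 00-10, 1-010, 1-1-1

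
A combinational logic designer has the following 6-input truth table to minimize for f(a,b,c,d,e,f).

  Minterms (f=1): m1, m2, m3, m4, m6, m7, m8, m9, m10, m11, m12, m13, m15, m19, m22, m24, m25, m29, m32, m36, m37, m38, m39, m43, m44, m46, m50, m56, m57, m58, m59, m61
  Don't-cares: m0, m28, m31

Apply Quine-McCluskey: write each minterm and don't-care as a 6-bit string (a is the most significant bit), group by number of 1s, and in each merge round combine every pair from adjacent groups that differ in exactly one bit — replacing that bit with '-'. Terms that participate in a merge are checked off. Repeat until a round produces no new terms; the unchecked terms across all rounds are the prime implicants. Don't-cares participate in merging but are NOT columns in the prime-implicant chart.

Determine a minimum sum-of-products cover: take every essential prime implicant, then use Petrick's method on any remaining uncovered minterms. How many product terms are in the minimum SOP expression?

Round 0: 000000✓ 000001✓ 000010✓ 000011✓ 000100✓ 000110✓ 000111✓ 001000✓ 001001✓ 001010✓ 001011✓ 001100✓ 001101✓ 001111✓ 010011✓ 010110✓ 011000✓ 011001✓ 011100✓ 011101✓ 011111✓ 100000✓ 100100✓ 100101✓ 100110✓ 100111✓ 101011✓ 101100✓ 101110✓ 110010✓ 111000✓ 111001✓ 111010✓ 111011✓ 111101✓
Round 1: -00000✓ -00100✓ -00110✓ -00111✓ -01011 -01100✓ -11000✓ -11001✓ -11101✓ 0-0011 0-0110 0-1000✓ 0-1001✓ 0-1100✓ 0-1101✓ 0-1111✓ 00-000✓ 00-001✓ 00-010✓ 00-011✓ 00-100✓ 00-111✓ 000-00✓ 000-10✓ 000-11✓ 0000-0✓ 0000-1✓ 00000-✓ 00001-✓ 0001-0✓ 00011-✓ 001-00✓ 001-01✓ 001-11✓ 0010-0✓ 0010-1✓ 00100-✓ 00101-✓ 0011-1✓ 00110-✓ 011-00✓ 011-01✓ 01100-✓ 0111-1✓ 01110-✓ 1-1011 10-100✓ 10-110✓ 100-00✓ 1001-0✓ 1001-1✓ 10010-✓ 10011-✓ 1011-0✓ 11-010 111-01✓ 1110-0✓ 1110-1✓ 11100-✓ 11101-✓
Round 2: -0-100 -00-00 -001-0 -0011- -11-01 -1100- 0-1-00✓ 0-1-01✓ 0-100-✓ 0-11-1 0-110-✓ 00--00 00--11 00-0-0✓ 00-0-1✓ 00-00-✓ 00-01-✓ 000--0 000-1- 0000--✓ 001--1 001-0-✓ 0010--✓ 011-0-✓ 10-1-0 1001-- 1110--
Round 3: 0-1-0- 00-0--
PIs = {-0-100, -00-00, -001-0, -0011-, -01011, -11-01, -1100-, 0-0011, 0-0110, 0-1-0-, 0-11-1, 00--00, 00--11, 00-0--, 000--0, 000-1-, 001--1, 1-1011, 10-1-0, 1001--, 11-010, 1110--}
Coverage chart:
  m1: 00-0-- ←essential
  m2: 00-0--,000--0,000-1-
  m3: 0-0011,00--11,00-0--,000-1-
  m4: -0-100,-00-00,-001-0,00--00,000--0
  m6: -001-0,-0011-,0-0110,000--0,000-1-
  m7: -0011-,00--11,000-1-
  m8: 0-1-0-,00--00,00-0--
  m9: 0-1-0-,00-0--,001--1
  m10: 00-0-- ←essential
  m11: -01011,00--11,00-0--,001--1
  m12: -0-100,0-1-0-,00--00
  m13: 0-1-0-,0-11-1,001--1
  m15: 0-11-1,00--11,001--1
  m19: 0-0011 ←essential
  m22: 0-0110 ←essential
  m24: -1100-,0-1-0-
  m25: -11-01,-1100-,0-1-0-
  m29: -11-01,0-1-0-,0-11-1
  m32: -00-00 ←essential
  m36: -0-100,-00-00,-001-0,10-1-0,1001--
  m37: 1001-- ←essential
  m38: -001-0,-0011-,10-1-0,1001--
  m39: -0011-,1001--
  m43: -01011,1-1011
  m44: -0-100,10-1-0
  m46: 10-1-0 ←essential
  m50: 11-010 ←essential
  m56: -1100-,1110--
  m57: -11-01,-1100-,1110--
  m58: 11-010,1110--
  m59: 1-1011,1110--
  m61: -11-01 ←essential
Essential: -00-00, -11-01, 0-0011, 0-0110, 00-0--, 10-1-0, 1001--, 11-010
Petrick residual → -01011, 0-1-0-, 00--11, 1110--
Min cover (12 terms): b'c'e'f' + b'cd'ef + bce'f + a'c'd'ef + a'c'def' + a'ce' + a'b'ef + a'b'd' + ab'df' + ab'c'd + abd'ef' + abcd'

12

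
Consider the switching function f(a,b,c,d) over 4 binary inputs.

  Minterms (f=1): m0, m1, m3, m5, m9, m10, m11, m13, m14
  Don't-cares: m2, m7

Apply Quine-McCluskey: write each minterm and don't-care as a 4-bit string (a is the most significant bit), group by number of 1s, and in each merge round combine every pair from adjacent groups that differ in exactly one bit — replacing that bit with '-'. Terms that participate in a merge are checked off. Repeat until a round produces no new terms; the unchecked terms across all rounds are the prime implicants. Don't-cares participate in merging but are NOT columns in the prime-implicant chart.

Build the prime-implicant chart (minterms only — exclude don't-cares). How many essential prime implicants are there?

size-2^0 implicants → 0000(✓)  0001(✓)  0010(✓)  0011(✓)  0101(✓)  0111(✓)  1001(✓)  1010(✓)  1011(✓)  1101(✓)  1110(✓)
size-2^1 implicants → -001(✓)  -010(✓)  -011(✓)  -101(✓)  0-01(✓)  0-11(✓)  00-0(✓)  00-1(✓)  000-(✓)  001-(✓)  01-1(✓)  1-01(✓)  1-10  10-1(✓)  101-(✓)
size-2^2 implicants → --01  -0-1  -01-  0--1  00--
Unchecked terms (primes): --01, -0-1, -01-, 0--1, 00--, 1-10
Minterm coverage:
  m0 ⊆ 00-- [E]
  m1 ⊆ --01,-0-1,0--1,00--
  m3 ⊆ -0-1,-01-,0--1,00--
  m5 ⊆ --01,0--1
  m9 ⊆ --01,-0-1
  m10 ⊆ -01-,1-10
  m11 ⊆ -0-1,-01-
  m13 ⊆ --01 [E]
  m14 ⊆ 1-10 [E]
E = {--01, 00--, 1-10}

3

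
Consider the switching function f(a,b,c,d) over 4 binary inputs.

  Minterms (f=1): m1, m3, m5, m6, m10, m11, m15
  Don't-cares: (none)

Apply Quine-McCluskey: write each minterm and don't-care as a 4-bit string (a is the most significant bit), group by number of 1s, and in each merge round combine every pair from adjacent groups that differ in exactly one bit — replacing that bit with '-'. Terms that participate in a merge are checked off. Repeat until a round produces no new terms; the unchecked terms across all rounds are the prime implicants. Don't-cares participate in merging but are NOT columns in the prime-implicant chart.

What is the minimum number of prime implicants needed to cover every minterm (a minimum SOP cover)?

[col 0] 0001*, 0011*, 0101*, 0110, 1010*, 1011*, 1111*
[col 1] -011, 0-01, 00-1, 1-11, 101-
Prime implicants: -011, 0-01, 00-1, 0110, 1-11, 101-
PI chart (minterm → PIs covering it):
  1 | 0-01,00-1
  3 | -011,00-1
  5 | 0-01  (sole → essential)
  6 | 0110  (sole → essential)
  10 | 101-  (sole → essential)
  11 | -011,1-11,101-
  15 | 1-11  (sole → essential)
Essential prime implicants: 0-01, 0110, 1-11, 101-
Petrick residual → -011
Minimum SOP uses 5 PIs: b'cd + a'c'd + a'bcd' + acd + ab'c

5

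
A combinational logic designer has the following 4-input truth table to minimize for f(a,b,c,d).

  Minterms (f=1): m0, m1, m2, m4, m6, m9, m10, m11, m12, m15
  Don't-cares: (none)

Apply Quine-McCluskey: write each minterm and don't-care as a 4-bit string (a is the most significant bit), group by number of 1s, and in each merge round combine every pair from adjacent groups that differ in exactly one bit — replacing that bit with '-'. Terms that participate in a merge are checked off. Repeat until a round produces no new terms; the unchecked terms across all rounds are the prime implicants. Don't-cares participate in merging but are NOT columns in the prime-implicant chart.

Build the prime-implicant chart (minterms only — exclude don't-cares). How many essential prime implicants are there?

size-2^0 implicants → 0000(✓)  0001(✓)  0010(✓)  0100(✓)  0110(✓)  1001(✓)  1010(✓)  1011(✓)  1100(✓)  1111(✓)
size-2^1 implicants → -001  -010  -100  0-00(✓)  0-10(✓)  00-0(✓)  000-  01-0(✓)  1-11  10-1  101-
size-2^2 implicants → 0--0
Unchecked terms (primes): -001, -010, -100, 0--0, 000-, 1-11, 10-1, 101-
Minterm coverage:
  m0 ⊆ 0--0,000-
  m1 ⊆ -001,000-
  m2 ⊆ -010,0--0
  m4 ⊆ -100,0--0
  m6 ⊆ 0--0 [E]
  m9 ⊆ -001,10-1
  m10 ⊆ -010,101-
  m11 ⊆ 1-11,10-1,101-
  m12 ⊆ -100 [E]
  m15 ⊆ 1-11 [E]
E = {-100, 0--0, 1-11}

3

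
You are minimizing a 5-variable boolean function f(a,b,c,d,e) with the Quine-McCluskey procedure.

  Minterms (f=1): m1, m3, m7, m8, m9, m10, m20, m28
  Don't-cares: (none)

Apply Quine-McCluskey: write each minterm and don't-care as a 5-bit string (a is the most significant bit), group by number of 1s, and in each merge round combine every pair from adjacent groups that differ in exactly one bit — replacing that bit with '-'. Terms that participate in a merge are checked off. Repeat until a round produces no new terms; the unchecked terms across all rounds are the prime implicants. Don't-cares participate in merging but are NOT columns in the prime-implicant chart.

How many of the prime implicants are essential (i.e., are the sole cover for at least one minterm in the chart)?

Round 0: 00001✓ 00011✓ 00111✓ 01000✓ 01001✓ 01010✓ 10100✓ 11100✓
Round 1: 0-001 00-11 000-1 010-0 0100- 1-100
PIs = {0-001, 00-11, 000-1, 010-0, 0100-, 1-100}
Coverage chart:
  m1: 0-001,000-1
  m3: 00-11,000-1
  m7: 00-11 ←essential
  m8: 010-0,0100-
  m9: 0-001,0100-
  m10: 010-0 ←essential
  m20: 1-100 ←essential
  m28: 1-100 ←essential
Essential: 00-11, 010-0, 1-100

3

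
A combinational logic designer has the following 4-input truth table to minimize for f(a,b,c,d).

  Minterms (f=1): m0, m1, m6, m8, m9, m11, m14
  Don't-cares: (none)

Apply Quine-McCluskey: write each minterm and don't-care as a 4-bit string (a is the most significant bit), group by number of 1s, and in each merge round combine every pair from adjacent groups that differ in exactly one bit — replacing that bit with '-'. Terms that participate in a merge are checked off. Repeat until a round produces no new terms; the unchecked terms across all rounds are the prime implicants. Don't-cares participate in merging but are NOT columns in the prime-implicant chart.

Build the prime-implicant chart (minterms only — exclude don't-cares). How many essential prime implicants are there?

size-2^0 implicants → 0000(✓)  0001(✓)  0110(✓)  1000(✓)  1001(✓)  1011(✓)  1110(✓)
size-2^1 implicants → -000(✓)  -001(✓)  -110  000-(✓)  10-1  100-(✓)
size-2^2 implicants → -00-
Unchecked terms (primes): -00-, -110, 10-1
Minterm coverage:
  m0 ⊆ -00- [E]
  m1 ⊆ -00- [E]
  m6 ⊆ -110 [E]
  m8 ⊆ -00- [E]
  m9 ⊆ -00-,10-1
  m11 ⊆ 10-1 [E]
  m14 ⊆ -110 [E]
E = {-00-, -110, 10-1}

3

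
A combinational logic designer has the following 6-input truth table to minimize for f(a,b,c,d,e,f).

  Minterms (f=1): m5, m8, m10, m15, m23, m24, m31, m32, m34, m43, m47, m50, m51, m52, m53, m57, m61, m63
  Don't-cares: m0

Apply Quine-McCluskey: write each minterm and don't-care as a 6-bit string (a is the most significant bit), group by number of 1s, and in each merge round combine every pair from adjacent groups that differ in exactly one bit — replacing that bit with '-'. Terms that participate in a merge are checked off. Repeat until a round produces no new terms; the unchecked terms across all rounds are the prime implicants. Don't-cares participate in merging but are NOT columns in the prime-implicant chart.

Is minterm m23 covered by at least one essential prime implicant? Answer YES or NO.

YES

size-2^0 implicants → 000000(✓)  000101  001000(✓)  001010(✓)  001111(✓)  010111(✓)  011000(✓)  011111(✓)  100000(✓)  100010(✓)  101011(✓)  101111(✓)  110010(✓)  110011(✓)  110100(✓)  110101(✓)  111001(✓)  111101(✓)  111111(✓)
size-2^1 implicants → -00000  -01111(✓)  -11111(✓)  0-1000  0-1111(✓)  00-000  0010-0  01-111  1-0010  1-1111(✓)  1000-0  101-11  11-101  11001-  11010-  111-01  1111-1
size-2^2 implicants → --1111
Unchecked terms (primes): --1111, -00000, 0-1000, 00-000, 000101, 0010-0, 01-111, 1-0010, 1000-0, 101-11, 11-101, 11001-, 11010-, 111-01, 1111-1
Minterm coverage:
  m5 ⊆ 000101 [E]
  m8 ⊆ 0-1000,00-000,0010-0
  m10 ⊆ 0010-0 [E]
  m15 ⊆ --1111 [E]
  m23 ⊆ 01-111 [E]
  m24 ⊆ 0-1000 [E]
  m31 ⊆ --1111,01-111
  m32 ⊆ -00000,1000-0
  m34 ⊆ 1-0010,1000-0
  m43 ⊆ 101-11 [E]
  m47 ⊆ --1111,101-11
  m50 ⊆ 1-0010,11001-
  m51 ⊆ 11001- [E]
  m52 ⊆ 11010- [E]
  m53 ⊆ 11-101,11010-
  m57 ⊆ 111-01 [E]
  m61 ⊆ 11-101,111-01,1111-1
  m63 ⊆ --1111,1111-1
E = {--1111, 0-1000, 000101, 0010-0, 01-111, 101-11, 11001-, 11010-, 111-01}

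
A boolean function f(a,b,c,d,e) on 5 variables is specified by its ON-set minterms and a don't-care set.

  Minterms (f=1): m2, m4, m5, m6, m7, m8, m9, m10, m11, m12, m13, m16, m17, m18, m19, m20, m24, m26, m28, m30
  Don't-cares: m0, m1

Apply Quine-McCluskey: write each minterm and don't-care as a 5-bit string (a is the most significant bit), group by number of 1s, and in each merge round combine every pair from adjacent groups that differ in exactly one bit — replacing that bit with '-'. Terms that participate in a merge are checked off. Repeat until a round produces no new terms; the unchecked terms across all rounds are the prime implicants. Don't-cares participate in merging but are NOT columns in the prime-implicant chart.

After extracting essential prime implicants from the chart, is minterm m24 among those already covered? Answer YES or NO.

size-2^0 implicants → 00000(✓)  00001(✓)  00010(✓)  00100(✓)  00101(✓)  00110(✓)  00111(✓)  01000(✓)  01001(✓)  01010(✓)  01011(✓)  01100(✓)  01101(✓)  10000(✓)  10001(✓)  10010(✓)  10011(✓)  10100(✓)  11000(✓)  11010(✓)  11100(✓)  11110(✓)
size-2^1 implicants → -0000(✓)  -0001(✓)  -0010(✓)  -0100(✓)  -1000(✓)  -1010(✓)  -1100(✓)  0-000(✓)  0-001(✓)  0-010(✓)  0-100(✓)  0-101(✓)  00-00(✓)  00-01(✓)  00-10(✓)  000-0(✓)  0000-(✓)  001-0(✓)  001-1(✓)  0010-(✓)  0011-(✓)  01-00(✓)  01-01(✓)  010-0(✓)  010-1(✓)  0100-(✓)  0101-(✓)  0110-(✓)  1-000(✓)  1-010(✓)  1-100(✓)  10-00(✓)  100-0(✓)  100-1(✓)  1000-(✓)  1001-(✓)  11-00(✓)  11-10(✓)  110-0(✓)  111-0(✓)
size-2^2 implicants → --000(✓)  --010(✓)  --100(✓)  -0-00(✓)  -00-0(✓)  -000-  -1-00(✓)  -10-0(✓)  0--00(✓)  0--01(✓)  0-0-0(✓)  0-00-(✓)  0-10-(✓)  00--0  00-0-(✓)  001--  01-0-(✓)  010--  1--00(✓)  1-0-0(✓)  100--  11--0
size-2^3 implicants → ---00  --0-0  0--0-
Unchecked terms (primes): ---00, --0-0, -000-, 0--0-, 00--0, 001--, 010--, 100--, 11--0
Minterm coverage:
  m2 ⊆ --0-0,00--0
  m4 ⊆ ---00,0--0-,00--0,001--
  m5 ⊆ 0--0-,001--
  m6 ⊆ 00--0,001--
  m7 ⊆ 001-- [E]
  m8 ⊆ ---00,--0-0,0--0-,010--
  m9 ⊆ 0--0-,010--
  m10 ⊆ --0-0,010--
  m11 ⊆ 010-- [E]
  m12 ⊆ ---00,0--0-
  m13 ⊆ 0--0- [E]
  m16 ⊆ ---00,--0-0,-000-,100--
  m17 ⊆ -000-,100--
  m18 ⊆ --0-0,100--
  m19 ⊆ 100-- [E]
  m20 ⊆ ---00 [E]
  m24 ⊆ ---00,--0-0,11--0
  m26 ⊆ --0-0,11--0
  m28 ⊆ ---00,11--0
  m30 ⊆ 11--0 [E]
E = {---00, 0--0-, 001--, 010--, 100--, 11--0}

YES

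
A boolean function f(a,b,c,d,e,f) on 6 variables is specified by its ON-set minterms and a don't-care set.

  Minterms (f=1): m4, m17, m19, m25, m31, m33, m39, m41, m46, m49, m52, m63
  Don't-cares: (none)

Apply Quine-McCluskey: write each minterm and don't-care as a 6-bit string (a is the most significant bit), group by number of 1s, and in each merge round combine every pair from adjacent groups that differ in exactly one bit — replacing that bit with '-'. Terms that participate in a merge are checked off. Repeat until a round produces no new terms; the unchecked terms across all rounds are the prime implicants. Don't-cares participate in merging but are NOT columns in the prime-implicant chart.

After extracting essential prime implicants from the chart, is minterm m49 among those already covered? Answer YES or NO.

NO

size-2^0 implicants → 000100  010001(✓)  010011(✓)  011001(✓)  011111(✓)  100001(✓)  100111  101001(✓)  101110  110001(✓)  110100  111111(✓)
size-2^1 implicants → -10001  -11111  01-001  0100-1  1-0001  10-001
Unchecked terms (primes): -10001, -11111, 000100, 01-001, 0100-1, 1-0001, 10-001, 100111, 101110, 110100
Minterm coverage:
  m4 ⊆ 000100 [E]
  m17 ⊆ -10001,01-001,0100-1
  m19 ⊆ 0100-1 [E]
  m25 ⊆ 01-001 [E]
  m31 ⊆ -11111 [E]
  m33 ⊆ 1-0001,10-001
  m39 ⊆ 100111 [E]
  m41 ⊆ 10-001 [E]
  m46 ⊆ 101110 [E]
  m49 ⊆ -10001,1-0001
  m52 ⊆ 110100 [E]
  m63 ⊆ -11111 [E]
E = {-11111, 000100, 01-001, 0100-1, 10-001, 100111, 101110, 110100}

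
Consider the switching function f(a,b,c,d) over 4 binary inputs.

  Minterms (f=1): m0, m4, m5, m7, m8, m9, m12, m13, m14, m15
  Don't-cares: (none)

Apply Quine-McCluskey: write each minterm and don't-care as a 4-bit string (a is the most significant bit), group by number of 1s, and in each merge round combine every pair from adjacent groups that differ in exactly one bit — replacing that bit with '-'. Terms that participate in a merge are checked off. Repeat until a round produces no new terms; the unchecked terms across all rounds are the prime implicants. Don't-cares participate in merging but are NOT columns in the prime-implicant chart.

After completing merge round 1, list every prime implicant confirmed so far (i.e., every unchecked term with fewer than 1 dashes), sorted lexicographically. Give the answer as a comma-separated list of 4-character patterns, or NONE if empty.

NONE

Round 0: 0000✓ 0100✓ 0101✓ 0111✓ 1000✓ 1001✓ 1100✓ 1101✓ 1110✓ 1111✓
Round 1: -000✓ -100✓ -101✓ -111✓ 0-00✓ 01-1✓ 010-✓ 1-00✓ 1-01✓ 100-✓ 11-0✓ 11-1✓ 110-✓ 111-✓
Round 2: --00 -1-1 -10- 1-0- 11--
PIs = {--00, -1-1, -10-, 1-0-, 11--}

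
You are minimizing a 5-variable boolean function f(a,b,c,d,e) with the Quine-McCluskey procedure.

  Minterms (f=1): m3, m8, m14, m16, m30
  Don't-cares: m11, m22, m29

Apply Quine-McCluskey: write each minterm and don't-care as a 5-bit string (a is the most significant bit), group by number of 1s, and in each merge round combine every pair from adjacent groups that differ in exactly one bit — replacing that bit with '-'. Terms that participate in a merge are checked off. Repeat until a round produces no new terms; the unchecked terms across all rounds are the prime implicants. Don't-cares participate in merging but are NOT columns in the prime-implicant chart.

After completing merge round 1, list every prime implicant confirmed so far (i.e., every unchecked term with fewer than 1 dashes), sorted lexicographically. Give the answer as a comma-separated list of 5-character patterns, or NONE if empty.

size-2^0 implicants → 00011(✓)  01000  01011(✓)  01110(✓)  10000  10110(✓)  11101  11110(✓)
size-2^1 implicants → -1110  0-011  1-110
Unchecked terms (primes): -1110, 0-011, 01000, 1-110, 10000, 11101

01000, 10000, 11101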